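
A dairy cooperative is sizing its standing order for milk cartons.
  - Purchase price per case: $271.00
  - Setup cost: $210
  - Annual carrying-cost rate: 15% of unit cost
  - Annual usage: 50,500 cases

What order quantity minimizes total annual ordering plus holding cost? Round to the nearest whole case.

722 cases

Holding cost per case per year: H = 15% × $271 = $40.6500
Optimal lot size Q* = (2 × 50,500 × $210 / $40.65)^½ ≈ 722.34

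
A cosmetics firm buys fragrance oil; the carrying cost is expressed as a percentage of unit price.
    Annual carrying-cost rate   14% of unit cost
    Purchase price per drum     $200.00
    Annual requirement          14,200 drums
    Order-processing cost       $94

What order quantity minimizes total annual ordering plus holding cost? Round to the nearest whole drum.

Holding cost per drum per year: H = 14% × $200 = $28.0000
Q* = √(2·D·S / H) = √(2·14,200·94 / 28) = √95,342.9 ≈ 308.78

309 drums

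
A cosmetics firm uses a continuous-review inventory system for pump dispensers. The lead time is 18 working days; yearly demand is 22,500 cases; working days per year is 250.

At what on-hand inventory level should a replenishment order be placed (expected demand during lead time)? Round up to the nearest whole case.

Daily demand d = 22,500 / 250 = 90.000 cases/day
Demand during lead time = 90.000 × 18 = 1,620.00
Reorder point = 1,620.00 → round up

1,620 cases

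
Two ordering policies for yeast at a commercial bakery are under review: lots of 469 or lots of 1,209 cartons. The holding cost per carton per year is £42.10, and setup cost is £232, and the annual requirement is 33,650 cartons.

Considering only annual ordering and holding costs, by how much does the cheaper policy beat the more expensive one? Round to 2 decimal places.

£5,388.61

For each Q, cost = (D/Q)·S + (Q/2)·H.
TC(469) = (33,650/469)×232 + (469/2)×42.1 = £26,518.08
TC(1,209) = (33,650/1,209)×232 + (1,209/2)×42.1 = £31,906.69
Lots of 469 are cheaper by £5,388.61.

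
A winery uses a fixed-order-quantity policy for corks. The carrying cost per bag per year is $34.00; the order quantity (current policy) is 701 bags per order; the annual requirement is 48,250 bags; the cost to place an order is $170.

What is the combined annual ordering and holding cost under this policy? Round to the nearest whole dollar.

Orders/yr = 48,250/701 = 68.830; ordering cost = 68.830 × $170 = $11,701.14
Average inventory = 701/2 = 350.5; holding cost = 350.5 × $34 = $11,917.00
Total = $11,701.14 + $11,917.00 = $23,618.14

$23,618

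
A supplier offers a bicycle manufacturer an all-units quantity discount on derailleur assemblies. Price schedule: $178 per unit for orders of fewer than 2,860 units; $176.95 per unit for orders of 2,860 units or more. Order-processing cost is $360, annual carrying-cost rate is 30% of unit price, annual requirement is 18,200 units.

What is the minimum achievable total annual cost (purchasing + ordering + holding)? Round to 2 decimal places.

H₁ = 30%×$178 = $53.4000;  H₂ = 30%×$176.95 = $53.0850
EOQ₁ = √(2×18,200×360/53.4000) = 495.37  (< 2,860, feasible at tier 1)
EOQ₂ = √(2×18,200×360/53.0850) = 496.84  (< 2,860 → use Q = 2,860 at tier-2 price)
TC(tier 1 (EOQ₁), Q≈495.4) = $3,266,052.86
TC(tier 2, Q≈2,860.0) = $3,298,692.46
Minimum at tier 1 (EOQ₁): $3,266,052.86

$3,266,052.86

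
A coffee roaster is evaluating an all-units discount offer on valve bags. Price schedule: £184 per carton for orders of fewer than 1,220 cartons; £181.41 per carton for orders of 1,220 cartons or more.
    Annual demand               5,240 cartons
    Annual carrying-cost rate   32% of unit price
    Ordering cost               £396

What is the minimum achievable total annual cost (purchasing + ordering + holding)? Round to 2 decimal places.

H₁ = 32%×£184 = £58.8800;  H₂ = 32%×£181.41 = £58.0512
EOQ₁ = √(2×5,240×396/58.8800) = 265.49  (< 1,220, feasible at tier 1)
EOQ₂ = √(2×5,240×396/58.0512) = 267.38  (< 1,220 → use Q = 1,220 at tier-2 price)
TC(tier 1 (EOQ₁), Q≈265.5) = £979,791.91
TC(tier 2, Q≈1,220.0) = £987,700.48
Minimum at tier 1 (EOQ₁): £979,791.91

£979,791.91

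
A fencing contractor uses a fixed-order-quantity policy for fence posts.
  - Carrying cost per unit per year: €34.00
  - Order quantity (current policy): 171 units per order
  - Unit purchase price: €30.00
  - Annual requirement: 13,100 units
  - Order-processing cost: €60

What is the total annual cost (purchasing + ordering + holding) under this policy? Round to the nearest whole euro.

Annual ordering cost = (D/Q)·S = (13,100/171) × 60 = €4,596.49
Annual holding cost  = (Q/2)·H = (171/2) × 34 = €2,907.00
Purchase cost = D·C = 13,100 × 30 = €393,000.00
Total = €4,596.49 + €2,907.00 + €393,000.00 = €400,503.49

€400,503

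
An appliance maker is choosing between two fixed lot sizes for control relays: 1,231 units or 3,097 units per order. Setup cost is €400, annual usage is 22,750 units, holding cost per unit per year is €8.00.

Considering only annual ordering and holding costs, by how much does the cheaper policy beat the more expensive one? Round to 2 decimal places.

€3,009.96

TC(Q) = (D/Q)S + (Q/2)H
TC(1,231) = (22,750/1,231)×400 + (1,231/2)×8 = €12,316.36
TC(3,097) = (22,750/3,097)×400 + (3,097/2)×8 = €15,326.33
Lots of 1,231 are cheaper by €3,009.96.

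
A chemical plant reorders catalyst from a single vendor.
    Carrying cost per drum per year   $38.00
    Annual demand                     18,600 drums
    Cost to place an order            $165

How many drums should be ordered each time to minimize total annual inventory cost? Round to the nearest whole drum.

402 drums

Q* = √(2·D·S / H) = √(2·18,600·165 / 38) = √161,526.3 ≈ 401.90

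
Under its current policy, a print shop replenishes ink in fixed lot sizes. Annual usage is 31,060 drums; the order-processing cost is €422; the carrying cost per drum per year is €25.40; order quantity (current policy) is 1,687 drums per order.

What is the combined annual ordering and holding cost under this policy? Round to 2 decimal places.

€29,194.50

Orders/yr = 31,060/1,687 = 18.411; ordering cost = 18.411 × €422 = €7,769.60
Average inventory = 1,687/2 = 843.5; holding cost = 843.5 × €25.4 = €21,424.90
Total = €7,769.60 + €21,424.90 = €29,194.50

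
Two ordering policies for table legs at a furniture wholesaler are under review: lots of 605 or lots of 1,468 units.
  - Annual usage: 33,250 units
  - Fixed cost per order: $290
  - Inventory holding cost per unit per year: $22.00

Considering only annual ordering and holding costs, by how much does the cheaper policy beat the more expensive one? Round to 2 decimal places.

TC(Q) = (D/Q)S + (Q/2)H
TC(605) = (33,250/605)×290 + (605/2)×22 = $22,593.02
TC(1,468) = (33,250/1,468)×290 + (1,468/2)×22 = $22,716.46
Cheaper: Q = 605.  Difference = $123.44

$123.44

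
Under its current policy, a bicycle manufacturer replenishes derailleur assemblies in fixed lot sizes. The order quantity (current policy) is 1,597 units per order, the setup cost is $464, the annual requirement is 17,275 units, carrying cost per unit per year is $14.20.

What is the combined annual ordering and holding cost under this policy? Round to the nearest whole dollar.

$16,358

Orders/yr = 17,275/1,597 = 10.817; ordering cost = 10.817 × $464 = $5,019.16
Average inventory = 1,597/2 = 798.5; holding cost = 798.5 × $14.2 = $11,338.70
Total = $5,019.16 + $11,338.70 = $16,357.86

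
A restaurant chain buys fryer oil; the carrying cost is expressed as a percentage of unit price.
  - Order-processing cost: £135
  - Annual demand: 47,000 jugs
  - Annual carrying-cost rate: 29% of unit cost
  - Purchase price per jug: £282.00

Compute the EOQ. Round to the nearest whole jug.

Holding cost per jug per year: H = 29% × £282 = £81.7800
EOQ = √(2DS/H) = √(2 × 47,000 × 135 / 81.78)
    = √(155,172.41) ≈ 393.92

394 jugs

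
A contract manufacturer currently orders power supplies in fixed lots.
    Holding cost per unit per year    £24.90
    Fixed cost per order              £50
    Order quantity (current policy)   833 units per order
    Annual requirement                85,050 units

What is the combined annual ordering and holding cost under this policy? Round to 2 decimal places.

£15,475.89

Orders/yr = 85,050/833 = 102.101; ordering cost = 102.101 × £50 = £5,105.04
Average inventory = 833/2 = 416.5; holding cost = 416.5 × £24.9 = £10,370.85
Total = £5,105.04 + £10,370.85 = £15,475.89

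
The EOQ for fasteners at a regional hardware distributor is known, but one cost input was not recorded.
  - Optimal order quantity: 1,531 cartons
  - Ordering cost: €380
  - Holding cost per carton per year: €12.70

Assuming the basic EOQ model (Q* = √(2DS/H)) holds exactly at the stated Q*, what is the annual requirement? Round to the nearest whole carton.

From Q* = √(2DS/H) ⇒ Q*² = 2DS/H.
D = Q²H / (2S) = 1,531² × 12.7 / (2 × 380) = 39,168.82

39,169 cartons per year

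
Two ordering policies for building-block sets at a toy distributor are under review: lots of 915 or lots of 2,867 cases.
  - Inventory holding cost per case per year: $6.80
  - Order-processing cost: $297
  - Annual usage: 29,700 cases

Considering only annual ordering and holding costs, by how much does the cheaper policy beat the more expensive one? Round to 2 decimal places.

$73.17

For each Q, cost = (D/Q)·S + (Q/2)·H.
TC(915) = (29,700/915)×297 + (915/2)×6.8 = $12,751.33
TC(2,867) = (29,700/2,867)×297 + (2,867/2)×6.8 = $12,824.50
Cheaper: Q = 915.  Difference = $73.17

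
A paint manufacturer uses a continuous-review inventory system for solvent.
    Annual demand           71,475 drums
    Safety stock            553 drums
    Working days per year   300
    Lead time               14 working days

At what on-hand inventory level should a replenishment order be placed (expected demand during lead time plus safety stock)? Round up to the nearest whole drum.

3,889 drums

Daily demand d = 71,475 / 300 = 238.250 drums/day
Demand during lead time = 238.250 × 14 = 3,335.50
Reorder point = 3,335.50 + 553 = 3,888.50 → round up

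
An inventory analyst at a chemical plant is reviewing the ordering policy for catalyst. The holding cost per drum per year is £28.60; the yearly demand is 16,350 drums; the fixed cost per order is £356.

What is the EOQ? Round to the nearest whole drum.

Optimal lot size Q* = (2 × 16,350 × £356 / £28.6)^½ ≈ 637.99

638 drums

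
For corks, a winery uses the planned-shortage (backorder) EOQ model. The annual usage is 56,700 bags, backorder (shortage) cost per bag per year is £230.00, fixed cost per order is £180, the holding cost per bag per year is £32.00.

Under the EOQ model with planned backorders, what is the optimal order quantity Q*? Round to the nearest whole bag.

Q* = √(2DS/H) · √((H + b)/b)
   = √(2 × 56,700 × 180 / 32) · √((32 + 230) / 230)
   = 798.671 × 1.0673 ≈ 852.42

852 bags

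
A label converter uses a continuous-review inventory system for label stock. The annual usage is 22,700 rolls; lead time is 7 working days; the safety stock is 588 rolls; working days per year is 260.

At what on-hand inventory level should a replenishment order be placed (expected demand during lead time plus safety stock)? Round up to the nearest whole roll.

Daily demand d = 22,700 / 260 = 87.308 rolls/day
Demand during lead time = 87.308 × 7 = 611.15
Reorder point = 611.15 + 588 = 1,199.15 → round up

1,200 rolls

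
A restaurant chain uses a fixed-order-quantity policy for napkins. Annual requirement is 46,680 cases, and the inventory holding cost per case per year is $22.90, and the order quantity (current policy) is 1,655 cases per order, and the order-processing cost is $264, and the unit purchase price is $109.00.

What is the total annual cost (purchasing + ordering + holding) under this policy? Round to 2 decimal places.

$5,114,515.99

Ordering: D/Q × S = 46,680/1,655 × $264 = $7,446.24
Holding:  Q/2 × H = 1,655/2 × $22.9 = $18,949.75
Purchase cost = D·C = 46,680 × 109 = $5,088,120.00
Total = $7,446.24 + $18,949.75 + $5,088,120.00 = $5,114,515.99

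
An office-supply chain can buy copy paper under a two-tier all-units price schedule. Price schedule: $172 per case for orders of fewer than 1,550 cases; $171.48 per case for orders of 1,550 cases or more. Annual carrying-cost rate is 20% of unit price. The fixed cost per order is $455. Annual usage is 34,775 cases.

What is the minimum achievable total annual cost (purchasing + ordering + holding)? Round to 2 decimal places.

$6,000,004.55

H₁ = 20%×$172 = $34.4000;  H₂ = 20%×$171.48 = $34.2960
EOQ₁ = √(2×34,775×455/34.4000) = 959.12  (< 1,550, feasible at tier 1)
EOQ₂ = √(2×34,775×455/34.2960) = 960.58  (< 1,550 → use Q = 1,550 at tier-2 price)
TC(tier 1 (EOQ₁), Q≈959.1) = $6,014,293.89
TC(tier 2, Q≈1,550.0) = $6,000,004.55
Minimum at tier 2: $6,000,004.55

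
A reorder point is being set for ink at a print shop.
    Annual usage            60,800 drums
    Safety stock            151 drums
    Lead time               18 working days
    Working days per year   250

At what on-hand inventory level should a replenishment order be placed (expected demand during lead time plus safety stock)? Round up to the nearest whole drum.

Daily demand d = 60,800 / 250 = 243.200 drums/day
Demand during lead time = 243.200 × 18 = 4,377.60
Reorder point = 4,377.60 + 151 = 4,528.60 → round up

4,529 drums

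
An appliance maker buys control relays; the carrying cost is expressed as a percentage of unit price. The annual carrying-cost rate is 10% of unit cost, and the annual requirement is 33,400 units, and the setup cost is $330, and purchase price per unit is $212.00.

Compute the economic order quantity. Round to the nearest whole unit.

H = i·C = 0.1 × $212 = $21.2000 per unit-year
Q* = √(2·D·S / H) = √(2·33,400·330 / 21.2) = √1,039,811.3 ≈ 1,019.71

1,020 units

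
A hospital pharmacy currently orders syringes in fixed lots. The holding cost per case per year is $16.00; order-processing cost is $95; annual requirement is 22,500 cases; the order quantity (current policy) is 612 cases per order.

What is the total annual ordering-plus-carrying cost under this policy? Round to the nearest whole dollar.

$8,389

Ordering: D/Q × S = 22,500/612 × $95 = $3,492.65
Holding:  Q/2 × H = 612/2 × $16 = $4,896.00
Total = $3,492.65 + $4,896.00 = $8,388.65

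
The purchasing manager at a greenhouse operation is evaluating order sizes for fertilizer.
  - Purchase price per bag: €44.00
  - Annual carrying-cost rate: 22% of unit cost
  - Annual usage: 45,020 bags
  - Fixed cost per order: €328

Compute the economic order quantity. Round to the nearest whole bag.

H = i·C = 0.22 × €44 = €9.6800 per bag-year
Q* = √(2·D·S / H) = √(2·45,020·328 / 9.68) = √3,050,942.1 ≈ 1,746.69

1,747 bags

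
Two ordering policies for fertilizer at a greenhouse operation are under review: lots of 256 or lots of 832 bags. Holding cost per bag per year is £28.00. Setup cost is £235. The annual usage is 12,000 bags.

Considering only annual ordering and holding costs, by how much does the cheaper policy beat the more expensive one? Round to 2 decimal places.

Annual cost at Q: ordering D·S/Q plus holding Q·H/2.
TC(256) = (12,000/256)×235 + (256/2)×28 = £14,599.62
TC(832) = (12,000/832)×235 + (832/2)×28 = £15,037.42
|ΔTC| = |£14,599.62 − £15,037.42| = £437.80

£437.80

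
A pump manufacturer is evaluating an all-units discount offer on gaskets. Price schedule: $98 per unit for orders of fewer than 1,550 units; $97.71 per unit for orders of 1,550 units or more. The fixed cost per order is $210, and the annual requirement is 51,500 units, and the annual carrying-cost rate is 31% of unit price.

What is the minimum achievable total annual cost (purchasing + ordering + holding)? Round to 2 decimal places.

H₁ = 31%×$98 = $30.3800;  H₂ = 31%×$97.71 = $30.2901
EOQ₁ = √(2×51,500×210/30.3800) = 843.79  (< 1,550, feasible at tier 1)
EOQ₂ = √(2×51,500×210/30.2901) = 845.04  (< 1,550 → use Q = 1,550 at tier-2 price)
TC(tier 1 (EOQ₁), Q≈843.8) = $5,072,634.34
TC(tier 2, Q≈1,550.0) = $5,062,517.25
Minimum at tier 2: $5,062,517.25

$5,062,517.25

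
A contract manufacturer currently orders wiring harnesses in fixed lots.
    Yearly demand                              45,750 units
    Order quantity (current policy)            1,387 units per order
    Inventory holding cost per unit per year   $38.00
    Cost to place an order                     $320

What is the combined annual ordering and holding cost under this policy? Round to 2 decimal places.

$36,908.16

Ordering: D/Q × S = 45,750/1,387 × $320 = $10,555.16
Holding:  Q/2 × H = 1,387/2 × $38 = $26,353.00
Total = $10,555.16 + $26,353.00 = $36,908.16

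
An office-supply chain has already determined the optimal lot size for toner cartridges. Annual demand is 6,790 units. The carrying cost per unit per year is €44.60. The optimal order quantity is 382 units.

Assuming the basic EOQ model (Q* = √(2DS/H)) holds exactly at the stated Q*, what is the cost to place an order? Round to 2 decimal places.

€479.25

Since Q* = (2DS/H)^½, squaring gives Q*²·H = 2DS.
S = Q²H / (2D) = 382² × 44.6 / (2 × 6,790) = 479.2497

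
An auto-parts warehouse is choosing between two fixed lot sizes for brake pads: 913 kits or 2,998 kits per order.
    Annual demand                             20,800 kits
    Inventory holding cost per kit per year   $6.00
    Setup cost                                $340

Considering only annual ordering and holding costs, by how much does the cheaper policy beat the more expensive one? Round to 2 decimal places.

For each Q, cost = (D/Q)·S + (Q/2)·H.
TC(913) = (20,800/913)×340 + (913/2)×6 = $10,484.89
TC(2,998) = (20,800/2,998)×340 + (2,998/2)×6 = $11,352.91
Cheaper: Q = 913.  Difference = $868.01

$868.01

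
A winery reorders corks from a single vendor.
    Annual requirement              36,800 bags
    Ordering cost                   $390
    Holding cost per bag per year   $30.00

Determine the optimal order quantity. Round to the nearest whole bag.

EOQ = √(2DS/H) = √(2 × 36,800 × 390 / 30)
    = √(956,800.00) ≈ 978.16

978 bags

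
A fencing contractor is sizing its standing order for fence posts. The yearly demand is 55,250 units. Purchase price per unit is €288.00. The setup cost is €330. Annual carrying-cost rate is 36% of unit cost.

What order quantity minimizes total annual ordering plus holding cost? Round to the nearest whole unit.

Carrying cost H = €288 × 36% = €103.6800/unit/yr
Q* = √(2·D·S / H) = √(2·55,250·330 / 103.68) = √351,707.2 ≈ 593.05

593 units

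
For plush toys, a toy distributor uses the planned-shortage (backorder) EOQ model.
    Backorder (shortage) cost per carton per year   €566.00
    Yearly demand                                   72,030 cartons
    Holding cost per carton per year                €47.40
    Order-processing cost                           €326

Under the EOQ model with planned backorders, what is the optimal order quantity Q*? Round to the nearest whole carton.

Q* = √(2DS/H) · √((H + b)/b)
   = √(2 × 72,030 × 326 / 47.4) · √((47.4 + 566) / 566)
   = 995.386 × 1.0410 ≈ 1,036.23

1,036 cartons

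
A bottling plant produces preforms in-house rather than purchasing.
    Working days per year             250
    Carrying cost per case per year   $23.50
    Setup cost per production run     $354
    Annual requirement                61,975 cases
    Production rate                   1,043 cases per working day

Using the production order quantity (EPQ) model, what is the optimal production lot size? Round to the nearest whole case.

1,565 cases

d = 61,975/250 = 247.9000 cases/day;  effective holding cost H(1 − d/p) = 23.5·(1 − 247.9000/1043) = 17.91453
Q* = √(2DS / H_eff) = √(2·61,975·354 / 17.91453) ≈ 1,565.03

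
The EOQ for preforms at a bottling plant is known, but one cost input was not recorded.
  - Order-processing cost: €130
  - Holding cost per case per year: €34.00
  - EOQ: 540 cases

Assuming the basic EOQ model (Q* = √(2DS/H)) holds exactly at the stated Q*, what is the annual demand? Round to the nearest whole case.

38,132 cases per year

From Q* = √(2DS/H) ⇒ Q*² = 2DS/H.
D = Q²H / (2S) = 540² × 34 / (2 × 130) = 38,132.31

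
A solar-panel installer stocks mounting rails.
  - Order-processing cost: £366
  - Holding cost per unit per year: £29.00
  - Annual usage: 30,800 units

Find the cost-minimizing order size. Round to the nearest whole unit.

882 units

Optimal lot size Q* = (2 × 30,800 × £366 / £29)^½ ≈ 881.72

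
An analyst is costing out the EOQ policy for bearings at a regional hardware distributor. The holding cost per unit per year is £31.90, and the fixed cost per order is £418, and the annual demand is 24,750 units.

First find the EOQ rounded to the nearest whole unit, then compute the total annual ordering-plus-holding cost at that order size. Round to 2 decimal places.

EOQ = √(2DS/H) = √(2 × 24,750 × 418 / 31.9)
    = √(648,620.69) ≈ 805.37 → Q = 805 units
Annual ordering cost = (D/Q)·S = (24,750/805) × 418 = £12,851.55
Annual holding cost  = (Q/2)·H = (805/2) × 31.9 = £12,839.75
Total = £12,851.55 + £12,839.75 = £25,691.30

£25,691.30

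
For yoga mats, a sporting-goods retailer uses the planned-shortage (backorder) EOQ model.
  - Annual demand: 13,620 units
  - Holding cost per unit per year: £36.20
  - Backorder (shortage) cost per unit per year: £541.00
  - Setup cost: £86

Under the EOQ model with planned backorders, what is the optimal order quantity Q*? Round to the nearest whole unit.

263 units

Basic EOQ = √(2·13,620·86/36.2) = 254.389
Backorder adjustment √((H+b)/b) = √((36.2+541)/541) = 1.0329
Q* = 254.389 × 1.0329 ≈ 262.76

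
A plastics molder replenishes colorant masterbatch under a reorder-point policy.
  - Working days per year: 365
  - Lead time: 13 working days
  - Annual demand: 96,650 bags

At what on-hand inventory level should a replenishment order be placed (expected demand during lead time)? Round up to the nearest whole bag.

3,443 bags

Daily demand d = 96,650 / 365 = 264.795 bags/day
Demand during lead time = 264.795 × 13 = 3,442.33
Reorder point = 3,442.33 → round up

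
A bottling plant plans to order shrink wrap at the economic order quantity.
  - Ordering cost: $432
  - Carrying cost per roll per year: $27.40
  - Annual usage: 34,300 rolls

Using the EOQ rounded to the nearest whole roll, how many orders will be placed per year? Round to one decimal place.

33.0 orders per year

Optimal lot size Q* = (2 × 34,300 × $432 / $27.4)^½ ≈ 1,039.99 → Q = 1,040
N = D/Q = 34,300/1,040 ≈ 32.981 orders/yr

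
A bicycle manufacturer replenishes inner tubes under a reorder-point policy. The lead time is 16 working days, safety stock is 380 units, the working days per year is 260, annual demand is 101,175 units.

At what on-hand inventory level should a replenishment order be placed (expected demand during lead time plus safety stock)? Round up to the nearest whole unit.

6,607 units

Daily demand d = 101,175 / 260 = 389.135 units/day
Demand during lead time = 389.135 × 16 = 6,226.15
Reorder point = 6,226.15 + 380 = 6,606.15 → round up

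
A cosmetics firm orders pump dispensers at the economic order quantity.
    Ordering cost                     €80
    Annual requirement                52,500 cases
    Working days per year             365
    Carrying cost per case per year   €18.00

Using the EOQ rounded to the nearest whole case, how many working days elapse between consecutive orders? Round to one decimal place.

4.7 days

Optimal lot size Q* = (2 × 52,500 × €80 / €18)^½ ≈ 683.13 → Q = 683 cases
Cycle time = (working days × Q)/D = (365 × 683) / 52,500 = 4.748 days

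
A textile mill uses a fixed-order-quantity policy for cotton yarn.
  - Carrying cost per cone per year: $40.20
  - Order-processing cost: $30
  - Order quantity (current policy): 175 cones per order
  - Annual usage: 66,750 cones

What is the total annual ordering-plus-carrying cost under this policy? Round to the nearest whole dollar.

Ordering: D/Q × S = 66,750/175 × $30 = $11,442.86
Holding:  Q/2 × H = 175/2 × $40.2 = $3,517.50
Total = $11,442.86 + $3,517.50 = $14,960.36

$14,960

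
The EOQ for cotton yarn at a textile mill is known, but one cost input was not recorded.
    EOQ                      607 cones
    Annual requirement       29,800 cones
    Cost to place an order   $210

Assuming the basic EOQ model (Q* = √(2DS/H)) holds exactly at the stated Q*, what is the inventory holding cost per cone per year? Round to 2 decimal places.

From Q* = √(2DS/H) ⇒ Q*² = 2DS/H.
H = 2DS / Q² = 2 × 29,800 × 210 / 607² = 33.9694

$33.97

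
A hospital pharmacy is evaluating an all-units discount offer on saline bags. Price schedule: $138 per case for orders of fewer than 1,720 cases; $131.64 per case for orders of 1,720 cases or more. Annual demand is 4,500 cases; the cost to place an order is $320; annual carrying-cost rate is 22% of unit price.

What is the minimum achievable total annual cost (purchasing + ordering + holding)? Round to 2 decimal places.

H₁ = 22%×$138 = $30.3600;  H₂ = 22%×$131.64 = $28.9608
EOQ₁ = √(2×4,500×320/30.3600) = 308.00  (< 1,720, feasible at tier 1)
EOQ₂ = √(2×4,500×320/28.9608) = 315.35  (< 1,720 → use Q = 1,720 at tier-2 price)
TC(tier 1 (EOQ₁), Q≈308.0) = $630,350.76
TC(tier 2, Q≈1,720.0) = $618,123.50
Minimum at tier 2: $618,123.50

$618,123.50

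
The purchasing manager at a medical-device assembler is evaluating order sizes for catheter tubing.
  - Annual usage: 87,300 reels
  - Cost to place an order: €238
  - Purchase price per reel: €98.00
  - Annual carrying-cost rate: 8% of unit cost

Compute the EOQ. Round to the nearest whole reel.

H = i·C = 0.08 × €98 = €7.8400 per reel-year
Optimal lot size Q* = (2 × 87,300 × €238 / €7.84)^½ ≈ 2,302.25

2,302 reels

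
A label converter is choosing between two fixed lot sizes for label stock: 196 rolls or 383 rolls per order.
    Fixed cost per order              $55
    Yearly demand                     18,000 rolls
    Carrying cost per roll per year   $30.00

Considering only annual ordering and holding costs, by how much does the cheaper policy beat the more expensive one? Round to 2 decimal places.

Annual cost at Q: ordering D·S/Q plus holding Q·H/2.
TC(196) = (18,000/196)×55 + (196/2)×30 = $7,991.02
TC(383) = (18,000/383)×55 + (383/2)×30 = $8,329.86
|ΔTC| = |$7,991.02 − $8,329.86| = $338.84

$338.84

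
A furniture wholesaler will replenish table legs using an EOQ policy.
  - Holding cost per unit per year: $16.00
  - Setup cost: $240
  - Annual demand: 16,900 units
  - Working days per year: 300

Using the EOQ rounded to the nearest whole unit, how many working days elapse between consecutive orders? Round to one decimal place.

2DS/H = 2·16,900·240/16 = 507,000.00
EOQ = √507,000.00 ≈ 712.04 → Q = 712 units
Cycle time = (working days × Q)/D = (300 × 712) / 16,900 = 12.639 days

12.6 days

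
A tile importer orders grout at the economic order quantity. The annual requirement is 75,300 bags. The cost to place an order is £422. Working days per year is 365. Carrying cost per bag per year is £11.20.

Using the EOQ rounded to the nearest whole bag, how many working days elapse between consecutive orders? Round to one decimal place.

11.5 days

2DS/H = 2·75,300·422/11.2 = 5,674,392.86
EOQ = √5,674,392.86 ≈ 2,382.10 → Q = 2,382 bags
Days between orders = 365 / (D/Q) = 365 / 31.612 ≈ 11.546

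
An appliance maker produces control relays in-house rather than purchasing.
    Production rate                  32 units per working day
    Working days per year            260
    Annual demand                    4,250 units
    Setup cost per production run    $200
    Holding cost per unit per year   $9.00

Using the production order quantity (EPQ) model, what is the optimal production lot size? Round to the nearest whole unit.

621 units

Daily demand d = 4,250/260 = 16.346; p = 32; 1 − d/p = 0.48918
EPQ = √(2DS / (H(1 − d/p)))
    = √(2 × 4,250 × 200 / (9 × 0.48918)) ≈ 621.39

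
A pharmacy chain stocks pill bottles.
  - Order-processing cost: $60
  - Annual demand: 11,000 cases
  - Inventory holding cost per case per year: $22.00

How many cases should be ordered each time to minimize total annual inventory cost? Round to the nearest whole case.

245 cases

EOQ = √(2DS/H) = √(2 × 11,000 × 60 / 22)
    = √(60,000.00) ≈ 244.95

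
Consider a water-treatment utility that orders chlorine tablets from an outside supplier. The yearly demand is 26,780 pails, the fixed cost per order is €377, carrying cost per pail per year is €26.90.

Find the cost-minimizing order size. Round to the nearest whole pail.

Optimal lot size Q* = (2 × 26,780 × €377 / €26.9)^½ ≈ 866.39

866 pails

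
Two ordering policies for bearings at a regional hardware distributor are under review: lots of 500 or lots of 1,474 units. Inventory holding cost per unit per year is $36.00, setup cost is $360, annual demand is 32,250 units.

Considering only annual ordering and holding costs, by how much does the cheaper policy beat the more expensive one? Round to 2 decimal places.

$2,188.53

For each Q, cost = (D/Q)·S + (Q/2)·H.
TC(500) = (32,250/500)×360 + (500/2)×36 = $32,220.00
TC(1,474) = (32,250/1,474)×360 + (1,474/2)×36 = $34,408.53
Cheaper: Q = 500.  Difference = $2,188.53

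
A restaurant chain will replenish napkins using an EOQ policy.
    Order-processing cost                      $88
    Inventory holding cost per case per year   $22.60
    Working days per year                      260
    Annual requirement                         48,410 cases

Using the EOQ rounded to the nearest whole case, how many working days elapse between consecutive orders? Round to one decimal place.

3.3 days

2DS/H = 2·48,410·88/22.6 = 376,998.23
EOQ = √376,998.23 ≈ 614.00 → Q = 614 cases
T = Q/D × 260 days = 614/48,410 × 260 = 3.298 days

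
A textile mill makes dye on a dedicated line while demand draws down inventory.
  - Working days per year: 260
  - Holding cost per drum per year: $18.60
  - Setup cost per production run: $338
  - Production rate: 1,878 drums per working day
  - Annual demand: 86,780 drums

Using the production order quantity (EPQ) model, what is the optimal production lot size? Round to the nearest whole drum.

d = 86,780/260 = 333.7692 drums/day;  effective holding cost H(1 − d/p) = 18.6·(1 − 333.7692/1878) = 15.29430
Q* = √(2DS / H_eff) = √(2·86,780·338 / 15.29430) ≈ 1,958.48

1,958 drums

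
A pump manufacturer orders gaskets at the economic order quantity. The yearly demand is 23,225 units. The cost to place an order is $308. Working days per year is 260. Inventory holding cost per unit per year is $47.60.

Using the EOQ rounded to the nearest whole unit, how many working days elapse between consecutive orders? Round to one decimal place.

2DS/H = 2·23,225·308/47.6 = 300,558.82
EOQ = √300,558.82 ≈ 548.23 → Q = 548 units
Cycle time = (working days × Q)/D = (260 × 548) / 23,225 = 6.135 days

6.1 days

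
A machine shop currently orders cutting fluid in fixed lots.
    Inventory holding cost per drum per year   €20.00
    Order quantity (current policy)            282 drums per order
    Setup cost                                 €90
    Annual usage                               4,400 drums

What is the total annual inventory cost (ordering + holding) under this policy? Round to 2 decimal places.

Orders/yr = 4,400/282 = 15.603; ordering cost = 15.603 × €90 = €1,404.26
Average inventory = 282/2 = 141; holding cost = 141 × €20 = €2,820.00
Total = €1,404.26 + €2,820.00 = €4,224.26

€4,224.26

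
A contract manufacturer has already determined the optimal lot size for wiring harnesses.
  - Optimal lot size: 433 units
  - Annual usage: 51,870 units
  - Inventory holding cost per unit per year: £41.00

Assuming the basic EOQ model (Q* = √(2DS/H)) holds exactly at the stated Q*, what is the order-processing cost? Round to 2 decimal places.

Since Q* = (2DS/H)^½, squaring gives Q*²·H = 2DS.
S = Q²H / (2D) = 433² × 41 / (2 × 51,870) = 74.0992

£74.10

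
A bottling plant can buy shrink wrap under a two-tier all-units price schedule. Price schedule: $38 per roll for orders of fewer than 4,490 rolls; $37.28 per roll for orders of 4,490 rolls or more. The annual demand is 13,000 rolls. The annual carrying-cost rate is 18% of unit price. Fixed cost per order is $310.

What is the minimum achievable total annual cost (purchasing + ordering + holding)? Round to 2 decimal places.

H₁ = 18%×$38 = $6.8400;  H₂ = 18%×$37.28 = $6.7104
EOQ₁ = √(2×13,000×310/6.8400) = 1,085.52  (< 4,490, feasible at tier 1)
EOQ₂ = √(2×13,000×310/6.7104) = 1,095.96  (< 4,490 → use Q = 4,490 at tier-2 price)
TC(tier 1 (EOQ₁), Q≈1,085.5) = $501,424.98
TC(tier 2, Q≈4,490.0) = $500,602.40
Minimum at tier 2: $500,602.40

$500,602.40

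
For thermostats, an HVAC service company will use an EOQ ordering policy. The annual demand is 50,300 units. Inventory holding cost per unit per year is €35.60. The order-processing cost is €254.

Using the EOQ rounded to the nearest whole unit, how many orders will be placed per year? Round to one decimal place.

59.4 orders per year

Q* = √(2·D·S / H) = √(2·50,300·254 / 35.6) = √717,764.0 ≈ 847.21 → Q = 847
N = D/Q = 50,300/847 ≈ 59.386 orders/yr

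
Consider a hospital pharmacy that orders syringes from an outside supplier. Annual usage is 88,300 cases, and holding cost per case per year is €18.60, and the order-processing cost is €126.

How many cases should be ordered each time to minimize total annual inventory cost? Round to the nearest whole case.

1,094 cases

Q* = √(2·D·S / H) = √(2·88,300·126 / 18.6) = √1,196,322.6 ≈ 1,093.77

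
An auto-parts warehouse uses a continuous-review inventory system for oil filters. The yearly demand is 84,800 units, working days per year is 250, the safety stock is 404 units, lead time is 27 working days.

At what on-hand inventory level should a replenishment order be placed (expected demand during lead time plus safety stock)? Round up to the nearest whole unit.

Daily demand d = 84,800 / 250 = 339.200 units/day
Demand during lead time = 339.200 × 27 = 9,158.40
Reorder point = 9,158.40 + 404 = 9,562.40 → round up

9,563 units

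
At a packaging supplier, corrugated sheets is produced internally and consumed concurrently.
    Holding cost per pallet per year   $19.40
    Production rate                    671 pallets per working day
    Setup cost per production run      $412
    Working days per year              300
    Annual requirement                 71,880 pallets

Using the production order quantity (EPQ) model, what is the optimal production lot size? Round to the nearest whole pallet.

d = 71,880/300 = 239.6000 pallets/day;  effective holding cost H(1 − d/p) = 19.4·(1 − 239.6000/671) = 12.47267
Q* = √(2DS / H_eff) = √(2·71,880·412 / 12.47267) ≈ 2,179.15

2,179 pallets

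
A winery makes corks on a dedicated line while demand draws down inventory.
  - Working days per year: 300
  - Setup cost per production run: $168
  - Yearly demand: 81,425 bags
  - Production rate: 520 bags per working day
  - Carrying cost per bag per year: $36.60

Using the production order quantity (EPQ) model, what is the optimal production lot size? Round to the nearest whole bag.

1,250 bags

d = 81,425/300 = 271.4167 bags/day;  effective holding cost H(1 − d/p) = 36.6·(1 − 271.4167/520) = 17.49644
Q* = √(2DS / H_eff) = √(2·81,425·168 / 17.49644) ≈ 1,250.47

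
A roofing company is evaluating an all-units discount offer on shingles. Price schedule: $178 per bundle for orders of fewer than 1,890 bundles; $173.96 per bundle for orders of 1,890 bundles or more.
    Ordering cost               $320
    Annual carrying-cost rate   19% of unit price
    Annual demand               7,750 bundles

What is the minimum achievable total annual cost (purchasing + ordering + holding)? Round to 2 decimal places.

$1,380,736.69

H₁ = 19%×$178 = $33.8200;  H₂ = 19%×$173.96 = $33.0524
EOQ₁ = √(2×7,750×320/33.8200) = 382.96  (< 1,890, feasible at tier 1)
EOQ₂ = √(2×7,750×320/33.0524) = 387.38  (< 1,890 → use Q = 1,890 at tier-2 price)
TC(tier 1 (EOQ₁), Q≈383.0) = $1,392,451.73
TC(tier 2, Q≈1,890.0) = $1,380,736.69
Minimum at tier 2: $1,380,736.69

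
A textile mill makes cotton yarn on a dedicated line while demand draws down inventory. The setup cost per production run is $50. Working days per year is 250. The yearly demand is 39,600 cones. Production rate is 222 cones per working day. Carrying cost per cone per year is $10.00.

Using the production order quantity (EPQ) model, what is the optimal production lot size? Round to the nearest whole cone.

d = 39,600/250 = 158.4000 cones/day;  effective holding cost H(1 − d/p) = 10·(1 − 158.4000/222) = 2.86486
Q* = √(2DS / H_eff) = √(2·39,600·50 / 2.86486) ≈ 1,175.70

1,176 cones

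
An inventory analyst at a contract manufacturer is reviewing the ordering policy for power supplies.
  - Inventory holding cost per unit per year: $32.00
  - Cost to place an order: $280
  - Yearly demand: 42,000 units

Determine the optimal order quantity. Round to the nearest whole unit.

857 units

2DS/H = 2·42,000·280/32 = 735,000.00
EOQ = √735,000.00 ≈ 857.32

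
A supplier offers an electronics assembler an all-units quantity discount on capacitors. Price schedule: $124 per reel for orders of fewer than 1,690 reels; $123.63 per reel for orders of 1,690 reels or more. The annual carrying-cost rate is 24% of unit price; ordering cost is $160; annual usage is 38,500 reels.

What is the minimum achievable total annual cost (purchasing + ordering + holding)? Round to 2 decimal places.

H₁ = 24%×$124 = $29.7600;  H₂ = 24%×$123.63 = $29.6712
EOQ₁ = √(2×38,500×160/29.7600) = 643.41  (< 1,690, feasible at tier 1)
EOQ₂ = √(2×38,500×160/29.6712) = 644.37  (< 1,690 → use Q = 1,690 at tier-2 price)
TC(tier 1 (EOQ₁), Q≈643.4) = $4,793,147.93
TC(tier 2, Q≈1,690.0) = $4,788,472.13
Minimum at tier 2: $4,788,472.13

$4,788,472.13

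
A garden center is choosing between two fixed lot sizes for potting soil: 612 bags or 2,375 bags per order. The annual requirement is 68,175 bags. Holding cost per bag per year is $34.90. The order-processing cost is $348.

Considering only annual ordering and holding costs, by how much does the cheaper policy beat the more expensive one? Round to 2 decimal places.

TC(Q) = (D/Q)S + (Q/2)H
TC(612) = (68,175/612)×348 + (612/2)×34.9 = $49,445.58
TC(2,375) = (68,175/2,375)×348 + (2,375/2)×34.9 = $51,433.18
Lots of 612 are cheaper by $1,987.61.

$1,987.61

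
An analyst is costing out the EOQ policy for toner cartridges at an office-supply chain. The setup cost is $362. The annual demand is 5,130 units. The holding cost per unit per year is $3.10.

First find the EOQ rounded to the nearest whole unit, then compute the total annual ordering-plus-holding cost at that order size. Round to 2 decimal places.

Q* = √(2·D·S / H) = √(2·5,130·362 / 3.1) = √1,198,103.2 ≈ 1,094.58 → Q = 1,095 units
Orders/yr = 5,130/1,095 = 4.685; ordering cost = 4.685 × $362 = $1,695.95
Average inventory = 1,095/2 = 547.5; holding cost = 547.5 × $3.1 = $1,697.25
Total = $1,695.95 + $1,697.25 = $3,393.20

$3,393.20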